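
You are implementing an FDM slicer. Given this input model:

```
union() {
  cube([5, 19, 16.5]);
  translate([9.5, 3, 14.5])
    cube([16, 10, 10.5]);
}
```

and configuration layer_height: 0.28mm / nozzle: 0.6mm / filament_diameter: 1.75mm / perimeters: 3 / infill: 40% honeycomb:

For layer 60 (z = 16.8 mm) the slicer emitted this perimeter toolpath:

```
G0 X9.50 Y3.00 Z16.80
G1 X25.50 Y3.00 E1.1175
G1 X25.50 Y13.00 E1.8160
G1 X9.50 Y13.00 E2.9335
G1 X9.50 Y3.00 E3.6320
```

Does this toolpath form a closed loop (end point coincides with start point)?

yes

Start point (G0): (9.50, 3.00). End point (last G1): the path returns to the start — closed.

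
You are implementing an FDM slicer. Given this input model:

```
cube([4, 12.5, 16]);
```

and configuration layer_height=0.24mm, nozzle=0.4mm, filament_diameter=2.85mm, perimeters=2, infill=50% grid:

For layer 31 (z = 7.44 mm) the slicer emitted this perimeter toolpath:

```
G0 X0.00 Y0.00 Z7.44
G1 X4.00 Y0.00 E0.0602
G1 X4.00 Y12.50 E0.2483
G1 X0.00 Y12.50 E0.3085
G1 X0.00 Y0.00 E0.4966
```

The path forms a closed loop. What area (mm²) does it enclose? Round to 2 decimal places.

50.00 mm²

Apply the shoelace formula to the sequence of (X, Y) vertices; enclosed area = 50.00 mm².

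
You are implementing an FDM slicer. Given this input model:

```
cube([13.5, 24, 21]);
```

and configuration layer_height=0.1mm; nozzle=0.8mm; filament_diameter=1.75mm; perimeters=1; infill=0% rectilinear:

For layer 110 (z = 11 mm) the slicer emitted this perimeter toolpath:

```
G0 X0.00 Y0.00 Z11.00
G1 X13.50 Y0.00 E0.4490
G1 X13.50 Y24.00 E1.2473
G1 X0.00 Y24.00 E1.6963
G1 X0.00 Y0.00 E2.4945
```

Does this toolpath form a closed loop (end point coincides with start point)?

Start point (G0): (0.00, 0.00). End point (last G1): the path returns to the start — closed.

yes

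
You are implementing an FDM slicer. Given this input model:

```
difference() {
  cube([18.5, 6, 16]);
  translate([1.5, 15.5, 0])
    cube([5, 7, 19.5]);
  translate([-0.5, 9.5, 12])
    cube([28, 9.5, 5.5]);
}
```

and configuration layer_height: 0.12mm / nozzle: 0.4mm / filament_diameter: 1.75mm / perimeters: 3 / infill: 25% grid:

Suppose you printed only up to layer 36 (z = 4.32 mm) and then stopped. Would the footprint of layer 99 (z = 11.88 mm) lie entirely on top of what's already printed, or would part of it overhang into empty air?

Compare the two slices. At z = 4.32: the cube (footprint 18.5×6) is included at this height (area 111.00 mm²); the 5×7 cube at (1.5, 15.5) contributes its full rectangle (area 35.00 mm²); the cube at (-0.5, 9.5) does not reach this height (z outside [12, 17.5]); Taking the first minus the rest: starting from the 18.5×6 cube (111.00 mm²), the 5×7 cube at (1.5, 15.5) misses the remaining region (no effect) — area = 111.00 mm². At z = 11.88: the 18.5×6 cube contributes its full rectangle (area 111.00 mm²); the cube at (1.5, 15.5) (footprint 5×7) is included at this height (area 35.00 mm²); the cube at (-0.5, 9.5) does not reach this height (z outside [12, 17.5]); Subtracting the remaining from the first: starting from the 18.5×6 cube (111.00 mm²), the 5×7 cube at (1.5, 15.5) misses the remaining region (no effect) — area = 111.00 mm². Checking containment: the cross-section at z = 11.88 is a subset of the cross-section at z = 4.32.

entirely on top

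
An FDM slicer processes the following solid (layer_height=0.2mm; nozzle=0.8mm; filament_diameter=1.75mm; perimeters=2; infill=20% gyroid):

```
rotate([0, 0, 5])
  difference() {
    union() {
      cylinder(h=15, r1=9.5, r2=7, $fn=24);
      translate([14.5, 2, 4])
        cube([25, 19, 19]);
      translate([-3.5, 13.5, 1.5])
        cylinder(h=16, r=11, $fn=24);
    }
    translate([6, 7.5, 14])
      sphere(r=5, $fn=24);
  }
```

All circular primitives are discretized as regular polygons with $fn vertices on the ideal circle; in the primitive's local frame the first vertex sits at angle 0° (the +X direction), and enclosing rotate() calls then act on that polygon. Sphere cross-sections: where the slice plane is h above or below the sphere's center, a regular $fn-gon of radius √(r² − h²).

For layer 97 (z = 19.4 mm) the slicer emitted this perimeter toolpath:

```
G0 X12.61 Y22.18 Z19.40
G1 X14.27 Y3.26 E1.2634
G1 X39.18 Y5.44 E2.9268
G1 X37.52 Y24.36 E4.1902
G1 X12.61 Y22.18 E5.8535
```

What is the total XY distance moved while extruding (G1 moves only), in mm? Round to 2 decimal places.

Sum the Euclidean lengths of each G1 segment: total = 88.00 mm.

88.00 mm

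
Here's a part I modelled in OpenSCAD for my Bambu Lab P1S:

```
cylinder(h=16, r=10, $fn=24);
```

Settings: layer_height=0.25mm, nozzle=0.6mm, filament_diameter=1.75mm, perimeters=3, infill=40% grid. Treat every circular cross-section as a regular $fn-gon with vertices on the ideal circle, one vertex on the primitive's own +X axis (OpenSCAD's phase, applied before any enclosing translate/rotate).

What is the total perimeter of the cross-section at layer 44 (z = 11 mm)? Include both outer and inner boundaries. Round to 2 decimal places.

At z = 11 mm: the cylinder: section is a regular 24-gon, circumradius r=10 (perimeter = 2·24·10.000·sin(180°/24) = 62.65 mm). Overall, the cross-section is a single solid region. Total boundary length (outer) = 62.65 mm.

62.65 mm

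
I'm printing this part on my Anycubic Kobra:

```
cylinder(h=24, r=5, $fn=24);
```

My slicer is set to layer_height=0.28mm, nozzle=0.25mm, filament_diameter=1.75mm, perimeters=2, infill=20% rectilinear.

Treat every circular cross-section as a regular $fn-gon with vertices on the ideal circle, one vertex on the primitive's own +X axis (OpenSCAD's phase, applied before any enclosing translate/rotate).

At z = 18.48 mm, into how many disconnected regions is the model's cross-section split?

At z = 18.48 mm: the r=5 cylinder gives a regular 24-gon of circumradius 5 (constant along its height). The result has 1 disconnected region.

1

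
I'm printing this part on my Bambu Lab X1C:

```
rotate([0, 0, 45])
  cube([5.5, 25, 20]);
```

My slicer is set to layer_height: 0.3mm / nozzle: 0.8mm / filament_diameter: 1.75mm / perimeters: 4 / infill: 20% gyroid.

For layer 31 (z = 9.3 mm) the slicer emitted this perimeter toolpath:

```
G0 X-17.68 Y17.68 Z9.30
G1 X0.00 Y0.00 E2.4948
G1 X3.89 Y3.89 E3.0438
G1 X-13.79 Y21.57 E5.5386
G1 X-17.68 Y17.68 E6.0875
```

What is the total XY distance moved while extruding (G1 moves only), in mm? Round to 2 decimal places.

Sum the Euclidean lengths of each G1 segment: total = 61.01 mm.

61.01 mm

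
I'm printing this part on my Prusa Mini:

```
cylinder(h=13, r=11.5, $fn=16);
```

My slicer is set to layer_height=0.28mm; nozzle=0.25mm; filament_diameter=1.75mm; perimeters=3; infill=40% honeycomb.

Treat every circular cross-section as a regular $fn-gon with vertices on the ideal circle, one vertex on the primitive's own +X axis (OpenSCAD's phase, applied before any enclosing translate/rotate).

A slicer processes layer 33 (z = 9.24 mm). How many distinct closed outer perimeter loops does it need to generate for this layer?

At z = 9.24 mm: the r=11.5 cylinder gives a regular 16-gon of circumradius 11.5 (constant along its height). The result has 1 disconnected region.

1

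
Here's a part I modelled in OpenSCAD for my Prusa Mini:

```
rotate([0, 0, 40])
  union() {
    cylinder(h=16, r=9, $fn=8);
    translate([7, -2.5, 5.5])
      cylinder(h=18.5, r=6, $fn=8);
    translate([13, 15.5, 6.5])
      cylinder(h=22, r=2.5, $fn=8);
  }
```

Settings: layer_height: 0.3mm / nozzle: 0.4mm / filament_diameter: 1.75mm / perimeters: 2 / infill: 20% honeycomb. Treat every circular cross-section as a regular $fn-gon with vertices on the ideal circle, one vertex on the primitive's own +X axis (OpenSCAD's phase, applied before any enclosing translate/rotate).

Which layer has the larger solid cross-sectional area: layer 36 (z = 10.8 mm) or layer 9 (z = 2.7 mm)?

layer 36 (z = 10.8 mm)

Layer 36 (z = 10.8): the r=9 cylinder contributes a regular 8-gon of circumradius 9 (area = (8/2)·9.000²·sin(360°/8) = 229.10 mm²); the cylinder at (7, -2.5): section is a regular 8-gon, circumradius r=6 (area = (8/2)·6.000²·sin(360°/8) = 101.82 mm²); the cylinder at (13, 15.5): section is a regular 8-gon, circumradius r=2.5 (area = (8/2)·2.500²·sin(360°/8) = 17.68 mm²); Merging all regions: the regions partially overlap — summed areas 348.60 mm² minus the doubly-counted overlap 56.25 mm² gives 292.36 mm² — area = 292.36 mm²; (whole slice rotated 40° about Z — lengths, areas and connectivity unchanged). So its area = 292.36 mm². Layer 9 (z = 2.7): the cylinder: section is a regular 8-gon, circumradius r=9 (area = (8/2)·9.000²·sin(360°/8) = 229.10 mm²); the cylinder at (7, -2.5) does not reach this height (z outside [5.5, 24]); the cylinder at (13, 15.5) does not reach this height (z outside [6.5, 28.5]); Merging all regions: only the r=9 cylinder is present, so the union is just that shape — area = 229.10 mm²; (whole slice rotated 40° about Z — lengths, areas and connectivity unchanged). So its area = 229.10 mm². Layer 36 is larger (292.36 vs 229.10 mm²).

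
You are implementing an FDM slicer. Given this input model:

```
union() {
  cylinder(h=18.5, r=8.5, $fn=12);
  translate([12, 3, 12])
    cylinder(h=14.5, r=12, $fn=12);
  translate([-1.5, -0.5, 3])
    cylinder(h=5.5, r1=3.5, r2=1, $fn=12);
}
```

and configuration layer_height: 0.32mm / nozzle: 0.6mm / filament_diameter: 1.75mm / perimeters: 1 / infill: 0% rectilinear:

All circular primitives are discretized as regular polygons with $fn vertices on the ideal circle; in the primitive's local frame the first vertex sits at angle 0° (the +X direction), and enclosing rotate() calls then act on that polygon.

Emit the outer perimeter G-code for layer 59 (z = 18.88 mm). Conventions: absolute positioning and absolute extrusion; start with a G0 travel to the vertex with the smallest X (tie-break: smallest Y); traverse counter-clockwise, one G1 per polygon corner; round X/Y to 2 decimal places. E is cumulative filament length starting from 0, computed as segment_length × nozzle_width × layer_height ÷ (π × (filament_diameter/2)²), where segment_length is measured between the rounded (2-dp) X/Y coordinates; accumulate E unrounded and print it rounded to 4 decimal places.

G0 X0.00 Y3.00 Z18.88
G1 X1.61 Y-3.00 E0.4959
G1 X6.00 Y-7.39 E0.9915
G1 X12.00 Y-9.00 E1.4874
G1 X18.00 Y-7.39 E1.9832
G1 X22.39 Y-3.00 E2.4788
G1 X24.00 Y3.00 E2.9747
G1 X22.39 Y9.00 E3.4706
G1 X18.00 Y13.39 E3.9662
G1 X12.00 Y15.00 E4.4621
G1 X6.00 Y13.39 E4.9580
G1 X1.61 Y9.00 E5.4535
G1 X0.00 Y3.00 E5.9494

At z = 18.88 mm: the cylinder is not intersected at this z (z outside [0, 18.5]); the cylinder at (12, 3): section is a regular 12-gon, circumradius r=12; the cone at (-1.5, -0.5) is not intersected at this z (z outside [3, 8.5]); Combining (union): only the r=12 cylinder at (12, 3) is present, so the union is just that shape — 1 connected region. The outline is a single polygon with 12 vertices. Extrusion per mm of travel: 0.6 × 0.32 / (π × 0.875²) = 0.079824. Accumulating E over each segment gives final E = 5.9494.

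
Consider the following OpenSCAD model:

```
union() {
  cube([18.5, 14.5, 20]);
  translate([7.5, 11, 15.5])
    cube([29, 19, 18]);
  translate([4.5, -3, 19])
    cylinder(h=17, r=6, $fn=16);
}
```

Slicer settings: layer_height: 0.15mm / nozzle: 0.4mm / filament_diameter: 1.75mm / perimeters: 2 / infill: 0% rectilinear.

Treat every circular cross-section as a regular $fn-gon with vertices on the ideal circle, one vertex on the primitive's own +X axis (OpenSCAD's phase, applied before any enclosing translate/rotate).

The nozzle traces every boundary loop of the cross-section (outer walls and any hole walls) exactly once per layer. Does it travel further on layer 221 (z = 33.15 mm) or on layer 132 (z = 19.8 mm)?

Layer 221 (z = 33.15): the cube is not intersected at this z (z outside [0, 20]); the cube at (7.5, 11) (footprint 29×19) is included at this height (perimeter 96.00 mm); the r=6 cylinder at (4.5, -3) contributes a regular 16-gon of circumradius 6 (perimeter = 2·16·6.000·sin(180°/16) = 37.46 mm); Combining (union): the 2 present regions are separate (no shared area or edge), so areas and boundary lengths simply add and each stays a separate island — boundary = 133.46 mm. So its perimeter = 133.46 mm. Layer 132 (z = 19.8): the cube (footprint 18.5×14.5) is included at this height (perimeter 66.00 mm); the cube at (7.5, 11) is present — its section is the full 29×19 rectangle (perimeter 96.00 mm); the r=6 cylinder at (4.5, -3) gives a regular 16-gon of circumradius 6 (constant along its height) (perimeter = 2·16·6.000·sin(180°/16) = 37.46 mm); Combining (union): the regions partially overlap (shared area 59.38 mm²), so the edge portions inside another operand are dropped and the merged outline is re-measured after clipping — boundary = 148.70 mm. So its perimeter = 148.70 mm. Layer 132 is larger (148.70 vs 133.46 mm).

layer 132 (z = 19.8 mm)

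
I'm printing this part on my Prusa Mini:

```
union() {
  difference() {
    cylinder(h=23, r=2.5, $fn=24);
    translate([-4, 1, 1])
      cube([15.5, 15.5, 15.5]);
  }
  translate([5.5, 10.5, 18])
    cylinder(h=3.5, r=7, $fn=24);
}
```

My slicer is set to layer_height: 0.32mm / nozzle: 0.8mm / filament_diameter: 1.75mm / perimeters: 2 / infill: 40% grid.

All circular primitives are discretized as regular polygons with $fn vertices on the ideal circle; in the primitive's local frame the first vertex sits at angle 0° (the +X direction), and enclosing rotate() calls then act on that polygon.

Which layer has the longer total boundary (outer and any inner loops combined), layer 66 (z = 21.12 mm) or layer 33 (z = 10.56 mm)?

layer 66 (z = 21.12 mm)

Layer 66 (z = 21.12): the r=2.5 cylinder contributes a regular 24-gon of circumradius 2.5 (perimeter = 2·24·2.500·sin(180°/24) = 15.66 mm); the cube at (-4, 1) does not reach this height (z outside [1, 16.5]); Taking the first minus the rest: none of the subtracted shapes is present at this height, so the r=2.5 cylinder is unchanged — boundary = 15.66 mm; the r=7 cylinder at (5.5, 10.5) contributes a regular 24-gon of circumradius 7 (perimeter = 2·24·7.000·sin(180°/24) = 43.86 mm); Merging all regions: the 2 present regions are separate (no shared area or edge), so areas and boundary lengths simply add and each stays a separate island — boundary = 59.52 mm. So its perimeter = 59.52 mm. Layer 33 (z = 10.56): the r=2.5 cylinder gives a regular 24-gon of circumradius 2.5 (constant along its height) (perimeter = 2·24·2.500·sin(180°/24) = 15.66 mm); the cube at (-4, 1) (footprint 15.5×15.5) is included at this height (perimeter 62.00 mm); Subtracting the remaining from the first: starting from the r=2.5 cylinder, the 15.5×15.5 cube at (-4, 1) partially overlaps it — only the 4.87 mm² overlap (of its 240.25 mm²) is removed, clipping the outline — boundary = 14.44 mm; the cylinder at (5.5, 10.5) does not reach this height (z outside [18, 21.5]); Combining (union): only the result so far is present, so the union is just that shape — boundary = 14.44 mm. So its perimeter = 14.44 mm. Layer 66 is larger (59.52 vs 14.44 mm).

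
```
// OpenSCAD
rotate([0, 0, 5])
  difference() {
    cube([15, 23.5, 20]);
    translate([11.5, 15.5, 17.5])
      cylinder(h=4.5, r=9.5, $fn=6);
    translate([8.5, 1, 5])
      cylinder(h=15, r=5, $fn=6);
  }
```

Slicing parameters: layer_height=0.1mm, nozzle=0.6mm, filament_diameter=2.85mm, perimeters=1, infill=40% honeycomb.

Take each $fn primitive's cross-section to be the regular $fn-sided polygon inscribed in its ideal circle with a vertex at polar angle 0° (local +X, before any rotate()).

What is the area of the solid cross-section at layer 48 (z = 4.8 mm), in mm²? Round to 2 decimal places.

352.50 mm²

At z = 4.8 mm: the cube (footprint 15×23.5) is included at this height (area 352.50 mm²); the cylinder at (11.5, 15.5) is not intersected at this z (z outside [17.5, 22]); the cylinder at (8.5, 1) is not intersected at this z (z outside [5, 20]); After the difference (first − rest): none of the subtracted shapes is present at this height, so the 15×23.5 cube is unchanged — area = 352.50 mm²; (whole slice rotated 5° about Z — lengths, areas and connectivity unchanged). Overall, the cross-section is a single solid region. Net area = 352.50 mm².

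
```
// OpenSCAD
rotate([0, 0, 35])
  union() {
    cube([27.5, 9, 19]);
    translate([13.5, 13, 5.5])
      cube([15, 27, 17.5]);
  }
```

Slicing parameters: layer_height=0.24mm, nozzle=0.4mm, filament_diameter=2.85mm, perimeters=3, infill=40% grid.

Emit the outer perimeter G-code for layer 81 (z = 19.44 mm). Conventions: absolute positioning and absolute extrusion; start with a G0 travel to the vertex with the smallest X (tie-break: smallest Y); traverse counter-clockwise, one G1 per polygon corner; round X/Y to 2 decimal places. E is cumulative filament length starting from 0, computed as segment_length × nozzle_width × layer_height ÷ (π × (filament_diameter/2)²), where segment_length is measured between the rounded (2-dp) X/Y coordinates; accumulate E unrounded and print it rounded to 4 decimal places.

G0 X-11.88 Y40.51 Z19.44
G1 X3.60 Y18.39 E0.4063
G1 X15.89 Y27.00 E0.6321
G1 X0.40 Y49.11 E1.0384
G1 X-11.88 Y40.51 E1.2640

At z = 19.44 mm: the cube is absent (z outside [0, 19]); the cube at (13.5, 13) (footprint 15×27) is included at this height; Combining (union): only the 15×27 cube at (13.5, 13) is present, so the union is just that shape — 1 connected region; (rotated 35° about Z; rotation is an isometry so areas/perimeters/island counts are preserved). The outline is a single polygon with 4 vertices. Extrusion per mm of travel: 0.4 × 0.24 / (π × 1.425²) = 0.015048. Accumulating E over each segment gives final E = 1.2640.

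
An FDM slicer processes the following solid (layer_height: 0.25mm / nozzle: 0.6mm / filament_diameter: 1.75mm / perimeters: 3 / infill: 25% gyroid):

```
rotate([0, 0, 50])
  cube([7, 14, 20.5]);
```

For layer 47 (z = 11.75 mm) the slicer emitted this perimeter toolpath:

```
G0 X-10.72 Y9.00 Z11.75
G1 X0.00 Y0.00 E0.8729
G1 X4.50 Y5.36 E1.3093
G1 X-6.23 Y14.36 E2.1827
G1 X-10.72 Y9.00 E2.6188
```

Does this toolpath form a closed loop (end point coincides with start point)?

Start point (G0): (-10.72, 9.00). End point (last G1): the path returns to the start — closed.

yes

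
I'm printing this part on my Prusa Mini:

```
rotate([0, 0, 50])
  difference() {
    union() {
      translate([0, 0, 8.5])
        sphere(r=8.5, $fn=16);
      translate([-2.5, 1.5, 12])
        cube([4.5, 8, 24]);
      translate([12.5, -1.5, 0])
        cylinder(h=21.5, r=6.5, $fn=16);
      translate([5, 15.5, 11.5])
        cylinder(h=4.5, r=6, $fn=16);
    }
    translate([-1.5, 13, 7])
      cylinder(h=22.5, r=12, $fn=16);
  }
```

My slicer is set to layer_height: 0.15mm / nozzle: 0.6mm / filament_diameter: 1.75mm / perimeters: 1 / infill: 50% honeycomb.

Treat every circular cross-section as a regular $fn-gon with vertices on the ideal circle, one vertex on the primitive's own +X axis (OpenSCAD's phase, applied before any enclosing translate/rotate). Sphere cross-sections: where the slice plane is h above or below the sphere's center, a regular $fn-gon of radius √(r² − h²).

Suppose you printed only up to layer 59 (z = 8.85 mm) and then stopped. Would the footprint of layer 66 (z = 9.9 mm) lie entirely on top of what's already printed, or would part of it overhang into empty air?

entirely on top

Compare the two slices. At z = 8.85: the sphere: section is a regular 16-gon, circumradius = √(r²−h²) = √(8.5²−0.35²) = 8.493 (area = (16/2)·8.493²·sin(360°/16) = 220.82 mm²); the cube at (-2.5, 1.5) does not reach this height (z outside [12, 36]); the r=6.5 cylinder at (12.5, -1.5) gives a regular 16-gon of circumradius 6.5 (constant along its height) (area = (16/2)·6.500²·sin(360°/16) = 129.35 mm²); the cylinder at (5, 15.5) is absent (z outside [11.5, 16]); Taking the union: the regions partially overlap — summed areas 350.16 mm² minus the doubly-counted overlap 11.51 mm² gives 338.65 mm² — area = 338.65 mm²; the r=12 cylinder at (-1.5, 13) contributes a regular 16-gon of circumradius 12 (area = (16/2)·12.000²·sin(360°/16) = 440.85 mm²); Taking the first minus the rest: starting from that combined region (338.65 mm²), the r=12 cylinder at (-1.5, 13) partially overlaps it — only the 74.68 mm² overlap (of its 440.85 mm²) is removed, clipping the outline — area = 263.97 mm²; (whole slice rotated 50° about Z — lengths, areas and connectivity unchanged). At z = 9.9: the r=8.5 sphere slices to a regular 16-gon of circumradius 8.384 (√(r²−h²) with h=1.4 from center) (area = (16/2)·8.384²·sin(360°/16) = 215.19 mm²); the cube at (-2.5, 1.5) is not intersected at this z (z outside [12, 36]); the r=6.5 cylinder at (12.5, -1.5) gives a regular 16-gon of circumradius 6.5 (constant along its height) (area = (16/2)·6.500²·sin(360°/16) = 129.35 mm²); the cylinder at (5, 15.5) is absent (z outside [11.5, 16]); Merging all regions: the regions partially overlap — summed areas 344.54 mm² minus the doubly-counted overlap 10.66 mm² gives 333.88 mm² — area = 333.88 mm²; the cylinder at (-1.5, 13): section is a regular 16-gon, circumradius r=12 (area = (16/2)·12.000²·sin(360°/16) = 440.85 mm²); After the difference (first − rest): starting from the result so far (333.88 mm²), the r=12 cylinder at (-1.5, 13) partially overlaps it — only the 72.72 mm² overlap (of its 440.85 mm²) is removed, clipping the outline — area = 261.16 mm²; (rotated 50° about Z; rotation is an isometry so areas/perimeters/island counts are preserved). Checking containment: the cross-section at z = 9.9 is a subset of the cross-section at z = 8.85.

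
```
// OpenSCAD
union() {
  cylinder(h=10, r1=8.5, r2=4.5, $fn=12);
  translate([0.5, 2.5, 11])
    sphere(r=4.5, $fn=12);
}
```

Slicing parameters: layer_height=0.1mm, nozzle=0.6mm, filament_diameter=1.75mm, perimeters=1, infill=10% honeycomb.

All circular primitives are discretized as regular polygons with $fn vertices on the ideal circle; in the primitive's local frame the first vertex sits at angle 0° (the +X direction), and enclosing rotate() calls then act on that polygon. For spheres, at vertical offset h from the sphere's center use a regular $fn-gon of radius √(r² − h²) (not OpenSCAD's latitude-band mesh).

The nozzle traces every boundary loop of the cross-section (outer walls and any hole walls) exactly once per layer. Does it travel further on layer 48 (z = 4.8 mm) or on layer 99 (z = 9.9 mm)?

Layer 48 (z = 4.8): the cone (r1=8.5→r2=4.5) has section circumradius 6.580 here — a regular 12-gon (perimeter = 2·12·6.580·sin(180°/12) = 40.87 mm); the sphere at (0.5, 2.5) is absent (|z−center|=6.200 > r=4.5); Combining (union): only the cone is present, so the union is just that shape — boundary = 40.87 mm. So its perimeter = 40.87 mm. Layer 99 (z = 9.9): the cone: at t=0.990 of its height the radius interpolates to r₁+(r₂−r₁)t = 4.540, giving a regular 12-gon of that circumradius (perimeter = 2·12·4.540·sin(180°/12) = 28.20 mm); the r=4.5 sphere at (0.5, 2.5) slices to a regular 12-gon of circumradius 4.363 (√(r²−h²) with h=1.1 from center) (perimeter = 2·12·4.363·sin(180°/12) = 27.10 mm); Combining (union): the regions partially overlap (shared area 37.54 mm²), so the edge portions inside another operand are dropped and the merged outline is re-measured after clipping — boundary = 32.87 mm. So its perimeter = 32.87 mm. Layer 48 is larger (40.87 vs 32.87 mm).

layer 48 (z = 4.8 mm)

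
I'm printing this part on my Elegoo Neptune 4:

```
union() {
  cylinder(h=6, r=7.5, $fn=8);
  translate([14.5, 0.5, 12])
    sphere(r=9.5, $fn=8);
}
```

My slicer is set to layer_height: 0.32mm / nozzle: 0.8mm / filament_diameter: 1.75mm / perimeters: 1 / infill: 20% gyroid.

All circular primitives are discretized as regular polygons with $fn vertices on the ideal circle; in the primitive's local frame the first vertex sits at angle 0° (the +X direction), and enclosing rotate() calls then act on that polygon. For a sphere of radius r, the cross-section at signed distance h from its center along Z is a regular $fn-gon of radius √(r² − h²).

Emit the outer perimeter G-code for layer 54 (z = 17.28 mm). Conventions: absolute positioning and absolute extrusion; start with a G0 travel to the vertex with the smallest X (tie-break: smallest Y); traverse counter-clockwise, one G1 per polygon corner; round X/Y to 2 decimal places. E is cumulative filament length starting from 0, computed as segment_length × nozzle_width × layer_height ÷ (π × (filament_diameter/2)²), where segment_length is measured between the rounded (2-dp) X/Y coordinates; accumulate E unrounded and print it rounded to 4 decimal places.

G0 X6.60 Y0.50 Z17.28
G1 X8.92 Y-5.08 E0.6432
G1 X14.50 Y-7.40 E1.2864
G1 X20.08 Y-5.08 E1.9295
G1 X22.40 Y0.50 E2.5727
G1 X20.08 Y6.08 E3.2159
G1 X14.50 Y8.40 E3.8591
G1 X8.92 Y6.08 E4.5023
G1 X6.60 Y0.50 E5.1454

At z = 17.28 mm: the cylinder is not intersected at this z (z outside [0, 6]); the r=9.5 sphere at (14.5, 0.5) slices to a regular 8-gon of circumradius 7.898 (√(r²−h²) with h=5.28 from center); Taking the union: only the r=9.5 sphere at (14.5, 0.5) is present, so the union is just that shape — 1 connected region. The outline is a single polygon with 8 vertices. Extrusion per mm of travel: 0.8 × 0.32 / (π × 0.875²) = 0.106432. Accumulating E over each segment gives final E = 5.1454.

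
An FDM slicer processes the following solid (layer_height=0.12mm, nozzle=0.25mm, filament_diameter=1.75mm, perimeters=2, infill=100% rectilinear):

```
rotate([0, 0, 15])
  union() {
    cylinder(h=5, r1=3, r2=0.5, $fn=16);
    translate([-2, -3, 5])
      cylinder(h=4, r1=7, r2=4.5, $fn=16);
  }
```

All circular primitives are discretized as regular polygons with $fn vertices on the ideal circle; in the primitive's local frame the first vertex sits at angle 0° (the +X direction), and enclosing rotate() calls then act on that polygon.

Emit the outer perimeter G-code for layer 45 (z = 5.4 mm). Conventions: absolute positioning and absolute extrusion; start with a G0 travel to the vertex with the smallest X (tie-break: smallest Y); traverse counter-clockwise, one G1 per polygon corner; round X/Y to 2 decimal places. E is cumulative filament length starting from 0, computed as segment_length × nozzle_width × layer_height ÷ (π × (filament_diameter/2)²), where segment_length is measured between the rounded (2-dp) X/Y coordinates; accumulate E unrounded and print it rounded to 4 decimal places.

At z = 5.4 mm: the cone does not reach this height (z outside [0, 5]); the cone at (-2, -3) contributes a regular 16-gon of circumradius 6.750 (interpolated between r1=7 and r2=4.5 at t=0.100); Combining (union): only the cone at (-2, -3) is present, so the union is just that shape — 1 connected region; (whole slice rotated 15° about Z — lengths, areas and connectivity unchanged). The outline is a single polygon with 16 vertices. Extrusion per mm of travel: 0.25 × 0.12 / (π × 0.875²) = 0.012473. Accumulating E over each segment gives final E = 0.5256.

G0 X-7.85 Y-2.53 Z5.40
G1 X-7.68 Y-5.16 E0.0329
G1 X-6.51 Y-7.52 E0.0657
G1 X-4.53 Y-9.26 E0.0986
G1 X-2.04 Y-10.11 E0.1314
G1 X0.59 Y-9.94 E0.1643
G1 X2.95 Y-8.77 E0.1971
G1 X4.69 Y-6.79 E0.2300
G1 X5.54 Y-4.30 E0.2628
G1 X5.36 Y-1.67 E0.2957
G1 X4.20 Y0.69 E0.3285
G1 X2.22 Y2.43 E0.3614
G1 X-0.27 Y3.28 E0.3942
G1 X-2.90 Y3.10 E0.4271
G1 X-5.26 Y1.94 E0.4599
G1 X-7.00 Y-0.04 E0.4928
G1 X-7.85 Y-2.53 E0.5256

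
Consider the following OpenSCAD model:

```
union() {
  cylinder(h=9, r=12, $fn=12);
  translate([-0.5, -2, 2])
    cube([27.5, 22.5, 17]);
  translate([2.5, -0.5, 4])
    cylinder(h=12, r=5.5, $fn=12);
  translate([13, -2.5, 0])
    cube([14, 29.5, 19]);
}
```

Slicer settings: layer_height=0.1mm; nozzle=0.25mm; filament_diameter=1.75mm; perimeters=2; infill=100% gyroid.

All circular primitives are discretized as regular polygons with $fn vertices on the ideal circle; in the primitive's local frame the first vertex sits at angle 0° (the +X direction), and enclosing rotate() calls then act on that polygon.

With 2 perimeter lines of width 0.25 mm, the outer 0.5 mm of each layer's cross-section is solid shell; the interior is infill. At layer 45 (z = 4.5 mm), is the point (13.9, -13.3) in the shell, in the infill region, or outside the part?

outside

At z = 4.5 mm: the r=12 cylinder gives a regular 12-gon of circumradius 12 (constant along its height); the 27.5×22.5 cube at (-0.5, -2) contributes its full rectangle; the cylinder at (2.5, -0.5): section is a regular 12-gon, circumradius r=5.5; the cube at (13, -2.5) is present — its section is the full 14×29.5 rectangle; Combining (union): the regions partially overlap (shared area 544.18 mm²), so overlapping operands fuse into one piece — 1 connected region. Overall, the cross-section is a single solid region. The nearest boundary edge runs (10.39, -6.00)→(6.00, -10.39); distance from the point to it = 7.64 mm. The point is not inside any of the regions above, so it lies outside the cross-section (7.64 mm from the nearest boundary).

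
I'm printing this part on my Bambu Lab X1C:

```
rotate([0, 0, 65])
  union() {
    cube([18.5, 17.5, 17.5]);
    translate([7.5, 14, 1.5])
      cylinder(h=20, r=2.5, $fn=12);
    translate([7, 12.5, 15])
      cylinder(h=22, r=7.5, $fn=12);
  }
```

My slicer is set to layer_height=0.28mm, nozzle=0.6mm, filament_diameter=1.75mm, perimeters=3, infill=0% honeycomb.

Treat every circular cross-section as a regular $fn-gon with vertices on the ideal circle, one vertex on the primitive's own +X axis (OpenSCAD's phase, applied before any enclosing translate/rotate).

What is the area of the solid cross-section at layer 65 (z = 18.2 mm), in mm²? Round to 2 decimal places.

At z = 18.2 mm: the cube is not intersected at this z (z outside [0, 17.5]); the r=2.5 cylinder at (7.5, 14) gives a regular 12-gon of circumradius 2.5 (constant along its height) (area = (12/2)·2.500²·sin(360°/12) = 18.75 mm²); the r=7.5 cylinder at (7, 12.5) contributes a regular 12-gon of circumradius 7.5 (area = (12/2)·7.500²·sin(360°/12) = 168.75 mm²); Merging all regions: the r=2.5 cylinder at (7.5, 14) lies entirely inside the r=7.5 cylinder at (7, 12.5), so the union is just the r=7.5 cylinder at (7, 12.5) — area = 168.75 mm²; (whole slice rotated 65° about Z — lengths, areas and connectivity unchanged). Overall, the cross-section is a single solid region. Net area = 168.75 mm².

168.75 mm²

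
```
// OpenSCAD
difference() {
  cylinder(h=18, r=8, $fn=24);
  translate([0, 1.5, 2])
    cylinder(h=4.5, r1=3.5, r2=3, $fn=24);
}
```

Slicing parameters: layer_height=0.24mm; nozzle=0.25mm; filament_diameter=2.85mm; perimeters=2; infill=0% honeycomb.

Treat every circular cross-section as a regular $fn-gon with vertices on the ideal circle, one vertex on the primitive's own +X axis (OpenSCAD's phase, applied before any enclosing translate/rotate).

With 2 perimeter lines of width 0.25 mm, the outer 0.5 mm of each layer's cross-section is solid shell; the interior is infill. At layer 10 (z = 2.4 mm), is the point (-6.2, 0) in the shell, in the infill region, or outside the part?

At z = 2.4 mm: the r=8 cylinder gives a regular 24-gon of circumradius 8 (constant along its height); the cone at (0, 1.5): at t=0.089 of its height the radius interpolates to r₁+(r₂−r₁)t = 3.456, giving a regular 24-gon of that circumradius; After the difference (first − rest): starting from the r=8 cylinder, the cone at (0, 1.5) lies wholly inside it (removes its full 37.09 mm² and its 21.65 mm outline becomes a hole wall) — 1 connected region with 1 hole. Overall, the cross-section is one region with 1 hole. The nearest boundary edge runs (-7.73, -2.07)→(-8.00, 0.00); distance from the point to it = 1.78 mm. The point is inside the cross-section and 1.78 mm from the nearest boundary — more than the 0.5 mm shell width (2 × 0.25), so it's in the infill interior.

infill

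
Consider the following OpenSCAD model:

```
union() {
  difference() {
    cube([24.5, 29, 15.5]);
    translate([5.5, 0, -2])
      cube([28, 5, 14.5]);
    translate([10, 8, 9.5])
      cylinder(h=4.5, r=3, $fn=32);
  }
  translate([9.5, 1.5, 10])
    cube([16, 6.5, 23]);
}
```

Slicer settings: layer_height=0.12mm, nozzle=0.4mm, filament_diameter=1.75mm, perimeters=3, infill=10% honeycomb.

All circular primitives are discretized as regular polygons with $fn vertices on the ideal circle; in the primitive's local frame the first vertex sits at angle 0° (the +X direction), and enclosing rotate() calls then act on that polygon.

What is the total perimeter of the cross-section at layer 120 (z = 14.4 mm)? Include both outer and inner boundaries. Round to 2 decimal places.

At z = 14.4 mm: the cube (footprint 24.5×29) is included at this height (perimeter 107.00 mm); the cube at (5.5, 0) is not intersected at this z (z outside [-2, 12.5]); the cylinder at (10, 8) is absent (z outside [9.5, 14]); After the difference (first − rest): none of the subtracted shapes is present at this height, so the 24.5×29 cube is unchanged — boundary = 107.00 mm; the cube at (9.5, 1.5) (footprint 16×6.5) is included at this height (perimeter 45.00 mm); Taking the union: the regions partially overlap (shared area 97.50 mm²), so the edge portions inside another operand are dropped and the merged outline is re-measured after clipping — boundary = 109.00 mm. Overall, the cross-section is a single solid region. Total boundary length (outer) = 109.00 mm.

109.00 mm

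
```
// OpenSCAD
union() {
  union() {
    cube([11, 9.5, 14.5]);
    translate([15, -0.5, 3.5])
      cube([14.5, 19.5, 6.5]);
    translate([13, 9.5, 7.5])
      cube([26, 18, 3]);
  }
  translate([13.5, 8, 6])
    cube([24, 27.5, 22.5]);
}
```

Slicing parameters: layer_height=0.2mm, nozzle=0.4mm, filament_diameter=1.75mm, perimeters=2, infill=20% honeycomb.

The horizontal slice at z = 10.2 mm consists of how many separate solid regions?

2

At z = 10.2 mm: the cube (footprint 11×9.5) is included at this height; the cube at (15, -0.5) is not intersected at this z (z outside [3.5, 10]); the cube at (13, 9.5) is present — its section is the full 26×18 rectangle; Merging all regions: the 2 present regions are separate (no shared area or edge), so areas and boundary lengths simply add and each stays a separate island — 2 connected regions; the 24×27.5 cube at (13.5, 8) contributes its full rectangle; Merging all regions: the regions partially overlap (shared area 432.00 mm²), so overlapping operands fuse into one piece — 2 connected regions. The result has 2 disconnected regions.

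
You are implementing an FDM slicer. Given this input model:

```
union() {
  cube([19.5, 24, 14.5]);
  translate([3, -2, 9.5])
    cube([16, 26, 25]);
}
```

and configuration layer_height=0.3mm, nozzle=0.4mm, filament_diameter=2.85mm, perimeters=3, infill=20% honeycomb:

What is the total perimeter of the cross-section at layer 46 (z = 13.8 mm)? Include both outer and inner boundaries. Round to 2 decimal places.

At z = 13.8 mm: the cube is present — its section is the full 19.5×24 rectangle (perimeter 87.00 mm); the 16×26 cube at (3, -2) contributes its full rectangle (perimeter 84.00 mm); Combining (union): the regions partially overlap (shared area 384.00 mm²), so the edge portions inside another operand are dropped and the merged outline is re-measured after clipping — boundary = 91.00 mm. Overall, the cross-section is a single solid region. Total boundary length (outer) = 91.00 mm.

91.00 mm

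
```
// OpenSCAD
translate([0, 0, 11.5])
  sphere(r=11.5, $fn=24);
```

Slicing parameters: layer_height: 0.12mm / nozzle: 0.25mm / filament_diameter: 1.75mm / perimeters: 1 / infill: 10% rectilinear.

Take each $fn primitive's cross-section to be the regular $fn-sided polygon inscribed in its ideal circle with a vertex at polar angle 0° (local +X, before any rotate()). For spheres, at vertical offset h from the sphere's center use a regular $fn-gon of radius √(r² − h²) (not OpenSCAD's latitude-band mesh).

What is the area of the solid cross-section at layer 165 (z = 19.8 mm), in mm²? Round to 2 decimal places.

At z = 19.8 mm: the r=11.5 sphere slices to a regular 24-gon of circumradius 7.960 (√(r²−h²) with h=8.3 from center) (area = (24/2)·7.960²·sin(360°/24) = 196.79 mm²). Overall, the cross-section is a single solid region. Net area = 196.79 mm².

196.79 mm²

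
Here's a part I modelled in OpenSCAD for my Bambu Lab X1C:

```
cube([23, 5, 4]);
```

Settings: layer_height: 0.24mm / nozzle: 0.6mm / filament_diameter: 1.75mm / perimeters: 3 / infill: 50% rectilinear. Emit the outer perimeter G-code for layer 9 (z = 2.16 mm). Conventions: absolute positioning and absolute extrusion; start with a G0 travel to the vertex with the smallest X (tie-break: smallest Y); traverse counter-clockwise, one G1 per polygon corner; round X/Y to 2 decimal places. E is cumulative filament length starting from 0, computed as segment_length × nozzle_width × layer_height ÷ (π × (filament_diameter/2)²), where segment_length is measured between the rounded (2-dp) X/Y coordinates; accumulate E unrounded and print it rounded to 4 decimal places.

G0 X0.00 Y0.00 Z2.16
G1 X23.00 Y0.00 E1.3770
G1 X23.00 Y5.00 E1.6763
G1 X0.00 Y5.00 E3.0533
G1 X0.00 Y0.00 E3.3526

At z = 2.16 mm: the cube is present — its section is the full 23×5 rectangle. The outline is a single polygon with 4 vertices. Extrusion per mm of travel: 0.6 × 0.24 / (π × 0.875²) = 0.059868. Accumulating E over each segment gives final E = 3.3526.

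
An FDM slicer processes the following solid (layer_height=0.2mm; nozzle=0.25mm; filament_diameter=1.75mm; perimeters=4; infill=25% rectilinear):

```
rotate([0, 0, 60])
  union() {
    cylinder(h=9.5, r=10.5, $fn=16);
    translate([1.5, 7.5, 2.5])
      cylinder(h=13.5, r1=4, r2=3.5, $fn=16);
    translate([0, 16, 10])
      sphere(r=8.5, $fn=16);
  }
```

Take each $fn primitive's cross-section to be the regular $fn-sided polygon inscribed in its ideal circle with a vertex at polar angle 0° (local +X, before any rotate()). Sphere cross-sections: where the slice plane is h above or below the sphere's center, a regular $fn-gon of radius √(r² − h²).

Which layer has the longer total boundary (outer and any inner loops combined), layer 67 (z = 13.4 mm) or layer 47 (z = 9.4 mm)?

Layer 67 (z = 13.4): the cylinder is not intersected at this z (z outside [0, 9.5]); the cone at (1.5, 7.5) contributes a regular 16-gon of circumradius 3.596 (interpolated between r1=4 and r2=3.5 at t=0.807) (perimeter = 2·16·3.596·sin(180°/16) = 22.45 mm); the r=8.5 sphere at (0, 16) contributes a regular 16-gon of circumradius √(8.5²−3.4²) = 7.790 (perimeter = 2·16·7.790·sin(180°/16) = 48.63 mm); Merging all regions: the regions partially overlap (shared area 11.58 mm²), so the edge portions inside another operand are dropped and the merged outline is re-measured after clipping — boundary = 56.80 mm; (whole slice rotated 60° about Z — lengths, areas and connectivity unchanged). So its perimeter = 56.80 mm. Layer 47 (z = 9.4): the r=10.5 cylinder gives a regular 16-gon of circumradius 10.5 (constant along its height) (perimeter = 2·16·10.500·sin(180°/16) = 65.55 mm); the cone at (1.5, 7.5) (r1=4→r2=3.5) has section circumradius 3.744 here — a regular 16-gon (perimeter = 2·16·3.744·sin(180°/16) = 23.38 mm); the r=8.5 sphere at (0, 16) slices to a regular 16-gon of circumradius 8.479 (√(r²−h²) with h=0.6 from center) (perimeter = 2·16·8.479·sin(180°/16) = 52.93 mm); Taking the union: the regions partially overlap (shared area 60.93 mm²), so the edge portions inside another operand are dropped and the merged outline is re-measured after clipping — boundary = 98.14 mm; (whole slice rotated 60° about Z — lengths, areas and connectivity unchanged). So its perimeter = 98.14 mm. Layer 47 is larger (98.14 vs 56.80 mm).

layer 47 (z = 9.4 mm)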